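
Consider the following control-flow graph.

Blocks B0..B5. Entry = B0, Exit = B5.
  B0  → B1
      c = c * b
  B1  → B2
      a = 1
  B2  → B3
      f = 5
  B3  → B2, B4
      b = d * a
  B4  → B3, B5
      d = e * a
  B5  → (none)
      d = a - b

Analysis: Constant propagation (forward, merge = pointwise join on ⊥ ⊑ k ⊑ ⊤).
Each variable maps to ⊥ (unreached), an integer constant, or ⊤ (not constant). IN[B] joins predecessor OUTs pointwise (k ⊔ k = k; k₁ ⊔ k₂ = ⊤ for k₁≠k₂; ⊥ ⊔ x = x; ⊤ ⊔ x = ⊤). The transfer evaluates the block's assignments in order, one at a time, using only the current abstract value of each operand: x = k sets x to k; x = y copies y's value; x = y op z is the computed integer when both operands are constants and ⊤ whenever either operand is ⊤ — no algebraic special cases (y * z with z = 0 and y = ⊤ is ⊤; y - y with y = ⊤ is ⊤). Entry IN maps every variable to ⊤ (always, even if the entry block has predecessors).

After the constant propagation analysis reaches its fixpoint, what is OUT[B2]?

Converged values:
  B0:  IN=(all ⊤)  OUT=(all ⊤)
  B1:  IN=(all ⊤)  OUT={a:1; rest ⊤}
  B2:  IN={a:1; rest ⊤}  OUT={a:1, f:5; rest ⊤}
  B3:  IN={a:1, f:5; rest ⊤}  OUT={a:1, f:5; rest ⊤}
  B4:  IN={a:1, f:5; rest ⊤}  OUT={a:1, f:5; rest ⊤}
  B5:  IN={a:1, f:5; rest ⊤}  OUT={a:1, f:5; rest ⊤}

Merge at B2: IN[B2] = OUT[B1] ⊔ OUT[B3] = {a: 1, b: ⊤, c: ⊤, d: ⊤, e: ⊤, f: ⊤}
Applying B2's transfer function to that IN value gives OUT[B2] (row B2 above).

Answer: {a: 1, b: ⊤, c: ⊤, d: ⊤, e: ⊤, f: 5}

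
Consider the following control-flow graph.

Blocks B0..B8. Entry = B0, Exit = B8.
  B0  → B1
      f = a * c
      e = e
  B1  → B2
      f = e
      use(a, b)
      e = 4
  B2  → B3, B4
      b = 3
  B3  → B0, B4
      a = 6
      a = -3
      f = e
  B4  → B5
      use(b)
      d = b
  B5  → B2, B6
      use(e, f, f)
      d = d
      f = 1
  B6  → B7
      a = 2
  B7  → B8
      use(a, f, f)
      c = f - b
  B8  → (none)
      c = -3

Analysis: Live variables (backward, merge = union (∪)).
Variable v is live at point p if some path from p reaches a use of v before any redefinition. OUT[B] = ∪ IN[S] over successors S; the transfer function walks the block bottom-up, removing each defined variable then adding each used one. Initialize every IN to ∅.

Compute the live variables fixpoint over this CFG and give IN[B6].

Fixpoint table:
  B0:  IN={a, b, c, e}  OUT={a, b, c, e}
  B1:  IN={a, b, c, e}  OUT={c, e, f}
  B2:  IN={c, e, f}  OUT={b, c, e, f}
  B3:  IN={b, c, e}  OUT={a, b, c, e, f}
  B4:  IN={b, c, e, f}  OUT={b, c, d, e, f}
  B5:  IN={b, c, d, e, f}  OUT={b, c, e, f}
  B6:  IN={b, f}  OUT={a, b, f}
  B7:  IN={a, b, f}  OUT={}
  B8:  IN={}  OUT={}

Merge at B6: OUT[B6] = IN[B7] = {a, b, f}
Applying B6's transfer function to that OUT value gives IN[B6] (row B6 above).

Answer: {b, f}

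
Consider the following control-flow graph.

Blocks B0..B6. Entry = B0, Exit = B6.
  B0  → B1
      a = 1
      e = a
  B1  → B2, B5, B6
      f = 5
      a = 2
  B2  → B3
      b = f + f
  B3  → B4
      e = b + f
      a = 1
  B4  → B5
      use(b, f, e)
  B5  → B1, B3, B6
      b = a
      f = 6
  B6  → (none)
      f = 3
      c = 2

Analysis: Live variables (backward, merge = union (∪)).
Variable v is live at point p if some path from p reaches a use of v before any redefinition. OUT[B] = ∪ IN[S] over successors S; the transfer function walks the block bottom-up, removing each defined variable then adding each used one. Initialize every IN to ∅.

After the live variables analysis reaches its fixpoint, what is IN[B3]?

Per-block solution:
  B0: | IN={} | OUT={}
  B1: | IN={} | OUT={a, f}
  B2: | IN={f} | OUT={b, f}
  B3: | IN={b, f} | OUT={a, b, e, f}
  B4: | IN={a, b, e, f} | OUT={a}
  B5: | IN={a} | OUT={b, f}
  B6: | IN={} | OUT={}

Merge at B3: OUT[B3] = IN[B4] = {a, b, e, f}
Applying B3's transfer function to that OUT value gives IN[B3] (row B3 above).

Answer: {b, f}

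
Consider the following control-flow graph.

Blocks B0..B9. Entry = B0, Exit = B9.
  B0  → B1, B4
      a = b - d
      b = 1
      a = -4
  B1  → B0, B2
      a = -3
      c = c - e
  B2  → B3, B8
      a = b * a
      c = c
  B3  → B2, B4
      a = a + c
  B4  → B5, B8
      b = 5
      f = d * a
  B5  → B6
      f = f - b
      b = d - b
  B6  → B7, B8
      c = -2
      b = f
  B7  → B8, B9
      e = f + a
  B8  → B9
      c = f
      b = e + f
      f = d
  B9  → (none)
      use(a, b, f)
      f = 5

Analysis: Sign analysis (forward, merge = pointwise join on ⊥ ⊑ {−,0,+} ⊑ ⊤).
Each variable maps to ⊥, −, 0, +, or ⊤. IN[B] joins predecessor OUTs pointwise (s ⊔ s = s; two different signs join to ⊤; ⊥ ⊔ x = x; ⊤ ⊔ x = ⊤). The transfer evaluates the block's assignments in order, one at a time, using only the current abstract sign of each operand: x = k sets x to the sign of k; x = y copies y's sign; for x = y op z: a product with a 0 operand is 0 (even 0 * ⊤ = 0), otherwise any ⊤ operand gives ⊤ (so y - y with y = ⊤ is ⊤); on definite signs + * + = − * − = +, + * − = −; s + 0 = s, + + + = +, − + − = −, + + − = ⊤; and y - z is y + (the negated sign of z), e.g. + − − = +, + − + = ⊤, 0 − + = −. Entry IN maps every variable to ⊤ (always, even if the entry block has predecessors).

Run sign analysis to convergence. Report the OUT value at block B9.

Answer: {a: ⊤, b: ⊤, c: ⊤, d: ⊤, e: ⊤, f: +}

Derivation:
Fixpoint table:
  B0: | IN=(all ⊤) | OUT={a:-, b:+; rest ⊤}
  B1: | IN={a:-, b:+; rest ⊤} | OUT={a:-, b:+; rest ⊤}
  B2: | IN={b:+; rest ⊤} | OUT={b:+; rest ⊤}
  B3: | IN={b:+; rest ⊤} | OUT={b:+; rest ⊤}
  B4: | IN={b:+; rest ⊤} | OUT={b:+; rest ⊤}
  B5: | IN={b:+; rest ⊤} | OUT=(all ⊤)
  B6: | IN=(all ⊤) | OUT={c:-; rest ⊤}
  B7: | IN={c:-; rest ⊤} | OUT={c:-; rest ⊤}
  B8: | IN=(all ⊤) | OUT=(all ⊤)
  B9: | IN=(all ⊤) | OUT={f:+; rest ⊤}

Merge at B9: IN[B9] = OUT[B7] ⊔ OUT[B8] = {a: ⊤, b: ⊤, c: ⊤, d: ⊤, e: ⊤, f: ⊤}
Applying B9's transfer function to that IN value gives OUT[B9] (row B9 above).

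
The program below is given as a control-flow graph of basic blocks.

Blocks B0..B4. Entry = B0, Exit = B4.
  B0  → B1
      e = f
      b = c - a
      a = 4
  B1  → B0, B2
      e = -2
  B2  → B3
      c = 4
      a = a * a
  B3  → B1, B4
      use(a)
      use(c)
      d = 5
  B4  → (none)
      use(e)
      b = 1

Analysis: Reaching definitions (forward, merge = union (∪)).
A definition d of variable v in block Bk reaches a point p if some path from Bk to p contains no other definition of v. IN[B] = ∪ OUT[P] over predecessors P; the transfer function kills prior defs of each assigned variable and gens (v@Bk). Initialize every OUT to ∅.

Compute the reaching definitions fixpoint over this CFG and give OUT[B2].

Fixpoint table:
  B0:  IN={a@B0, a@B2, b@B0, c@B2, d@B3, e@B1}  OUT={a@B0, b@B0, c@B2, d@B3, e@B0}
  B1:  IN={a@B0, a@B2, b@B0, c@B2, d@B3, e@B0, e@B1}  OUT={a@B0, a@B2, b@B0, c@B2, d@B3, e@B1}
  B2:  IN={a@B0, a@B2, b@B0, c@B2, d@B3, e@B1}  OUT={a@B2, b@B0, c@B2, d@B3, e@B1}
  B3:  IN={a@B2, b@B0, c@B2, d@B3, e@B1}  OUT={a@B2, b@B0, c@B2, d@B3, e@B1}
  B4:  IN={a@B2, b@B0, c@B2, d@B3, e@B1}  OUT={a@B2, b@B4, c@B2, d@B3, e@B1}

Merge at B2: IN[B2] = OUT[B1] = {a@B0, a@B2, b@B0, c@B2, d@B3, e@B1}
Applying B2's transfer function to that IN value gives OUT[B2] (row B2 above).

Answer: {a@B2, b@B0, c@B2, d@B3, e@B1}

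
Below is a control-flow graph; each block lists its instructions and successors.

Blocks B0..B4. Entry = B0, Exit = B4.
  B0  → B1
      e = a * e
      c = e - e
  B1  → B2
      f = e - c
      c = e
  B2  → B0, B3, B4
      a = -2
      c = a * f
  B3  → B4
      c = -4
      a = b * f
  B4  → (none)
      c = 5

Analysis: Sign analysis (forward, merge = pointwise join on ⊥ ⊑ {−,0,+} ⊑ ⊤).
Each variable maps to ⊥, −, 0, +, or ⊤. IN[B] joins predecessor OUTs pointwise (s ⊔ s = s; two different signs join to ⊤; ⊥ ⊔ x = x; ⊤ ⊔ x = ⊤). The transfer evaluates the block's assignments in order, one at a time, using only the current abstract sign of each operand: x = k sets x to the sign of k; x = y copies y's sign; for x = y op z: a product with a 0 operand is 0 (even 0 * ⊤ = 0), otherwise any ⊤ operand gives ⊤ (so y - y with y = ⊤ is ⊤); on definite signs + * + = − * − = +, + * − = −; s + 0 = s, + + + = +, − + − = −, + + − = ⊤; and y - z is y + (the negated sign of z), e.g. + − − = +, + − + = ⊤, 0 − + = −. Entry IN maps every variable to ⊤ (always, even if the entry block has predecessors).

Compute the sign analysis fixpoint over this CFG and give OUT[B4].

Answer: {a: ⊤, b: ⊤, c: +, d: ⊤, e: ⊤, f: ⊤}

Working:
Fixpoint table:
  B0: | IN=(all ⊤) | OUT=(all ⊤)
  B1: | IN=(all ⊤) | OUT=(all ⊤)
  B2: | IN=(all ⊤) | OUT={a:-; rest ⊤}
  B3: | IN={a:-; rest ⊤} | OUT={c:-; rest ⊤}
  B4: | IN=(all ⊤) | OUT={c:+; rest ⊤}

Merge at B4: IN[B4] = OUT[B2] ⊔ OUT[B3] = {a: ⊤, b: ⊤, c: ⊤, d: ⊤, e: ⊤, f: ⊤}
Applying B4's transfer function to that IN value gives OUT[B4] (row B4 above).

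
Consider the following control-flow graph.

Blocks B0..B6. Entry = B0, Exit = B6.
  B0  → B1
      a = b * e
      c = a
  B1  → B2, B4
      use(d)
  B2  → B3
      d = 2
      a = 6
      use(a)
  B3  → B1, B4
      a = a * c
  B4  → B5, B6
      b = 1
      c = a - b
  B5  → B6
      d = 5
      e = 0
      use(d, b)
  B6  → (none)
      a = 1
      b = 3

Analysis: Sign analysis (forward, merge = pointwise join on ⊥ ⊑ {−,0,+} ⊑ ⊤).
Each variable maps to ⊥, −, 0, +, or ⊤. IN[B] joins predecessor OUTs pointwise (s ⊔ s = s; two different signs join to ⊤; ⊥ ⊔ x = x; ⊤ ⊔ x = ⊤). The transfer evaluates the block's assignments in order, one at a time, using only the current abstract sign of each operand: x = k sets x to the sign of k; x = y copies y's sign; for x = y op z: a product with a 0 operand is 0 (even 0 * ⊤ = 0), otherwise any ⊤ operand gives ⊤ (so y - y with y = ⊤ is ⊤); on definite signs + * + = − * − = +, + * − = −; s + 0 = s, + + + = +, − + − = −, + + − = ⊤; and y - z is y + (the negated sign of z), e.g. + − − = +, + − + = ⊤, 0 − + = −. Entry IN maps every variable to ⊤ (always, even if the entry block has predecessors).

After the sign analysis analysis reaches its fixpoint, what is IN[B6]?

Answer: {a: ⊤, b: +, c: ⊤, d: ⊤, e: ⊤, f: ⊤}

Derivation:
Converged values:
  B0:   IN=(all ⊤)   OUT=(all ⊤)
  B1:   IN=(all ⊤)   OUT=(all ⊤)
  B2:   IN=(all ⊤)   OUT={a:+, d:+; rest ⊤}
  B3:   IN={a:+, d:+; rest ⊤}   OUT={d:+; rest ⊤}
  B4:   IN=(all ⊤)   OUT={b:+; rest ⊤}
  B5:   IN={b:+; rest ⊤}   OUT={b:+, d:+, e:0; rest ⊤}
  B6:   IN={b:+; rest ⊤}   OUT={a:+, b:+; rest ⊤}

Merge at B6: IN[B6] = OUT[B4] ⊔ OUT[B5] = {a: ⊤, b: +, c: ⊤, d: ⊤, e: ⊤, f: ⊤}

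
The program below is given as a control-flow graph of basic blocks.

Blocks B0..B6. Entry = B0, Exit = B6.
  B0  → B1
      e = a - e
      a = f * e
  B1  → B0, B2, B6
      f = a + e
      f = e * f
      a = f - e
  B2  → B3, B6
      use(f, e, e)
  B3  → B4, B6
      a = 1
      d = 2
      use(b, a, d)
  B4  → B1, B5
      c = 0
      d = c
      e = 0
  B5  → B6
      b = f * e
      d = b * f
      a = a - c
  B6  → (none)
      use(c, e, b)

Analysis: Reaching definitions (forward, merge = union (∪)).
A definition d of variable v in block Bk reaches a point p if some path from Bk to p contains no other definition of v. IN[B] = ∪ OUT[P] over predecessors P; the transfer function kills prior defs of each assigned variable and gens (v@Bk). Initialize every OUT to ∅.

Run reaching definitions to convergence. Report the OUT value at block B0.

Answer: {a@B0, c@B4, d@B4, e@B0, f@B1}

Trace:
Converged values:
  B0: | IN={a@B1, c@B4, d@B4, e@B0, e@B4, f@B1} | OUT={a@B0, c@B4, d@B4, e@B0, f@B1}
  B1: | IN={a@B0, a@B3, c@B4, d@B4, e@B0, e@B4, f@B1} | OUT={a@B1, c@B4, d@B4, e@B0, e@B4, f@B1}
  B2: | IN={a@B1, c@B4, d@B4, e@B0, e@B4, f@B1} | OUT={a@B1, c@B4, d@B4, e@B0, e@B4, f@B1}
  B3: | IN={a@B1, c@B4, d@B4, e@B0, e@B4, f@B1} | OUT={a@B3, c@B4, d@B3, e@B0, e@B4, f@B1}
  B4: | IN={a@B3, c@B4, d@B3, e@B0, e@B4, f@B1} | OUT={a@B3, c@B4, d@B4, e@B4, f@B1}
  B5: | IN={a@B3, c@B4, d@B4, e@B4, f@B1} | OUT={a@B5, b@B5, c@B4, d@B5, e@B4, f@B1}
  B6: | IN={a@B1, a@B3, a@B5, b@B5, c@B4, d@B3, d@B4, d@B5, e@B0, e@B4, f@B1} | OUT={a@B1, a@B3, a@B5, b@B5, c@B4, d@B3, d@B4, d@B5, e@B0, e@B4, f@B1}

Merge at B0 (entry node, so the boundary value {} is joined with the incoming edge(s)): IN[B0] = {} ⊔ OUT[B1] = {a@B1, c@B4, d@B4, e@B0, e@B4, f@B1}
Applying B0's transfer function to that IN value gives OUT[B0] (row B0 above).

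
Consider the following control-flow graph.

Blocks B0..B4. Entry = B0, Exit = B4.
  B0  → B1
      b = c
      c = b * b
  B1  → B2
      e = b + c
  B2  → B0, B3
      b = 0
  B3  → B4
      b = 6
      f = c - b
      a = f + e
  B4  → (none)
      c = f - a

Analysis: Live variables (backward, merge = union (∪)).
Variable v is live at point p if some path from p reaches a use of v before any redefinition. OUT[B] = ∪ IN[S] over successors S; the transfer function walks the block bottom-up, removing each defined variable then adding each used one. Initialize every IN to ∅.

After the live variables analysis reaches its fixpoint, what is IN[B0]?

Answer: {c}

Working:
Converged values:
  B0:  IN={c}  OUT={b, c}
  B1:  IN={b, c}  OUT={c, e}
  B2:  IN={c, e}  OUT={c, e}
  B3:  IN={c, e}  OUT={a, f}
  B4:  IN={a, f}  OUT={}

Merge at B0: OUT[B0] = IN[B1] = {b, c}
Applying B0's transfer function to that OUT value gives IN[B0] (row B0 above).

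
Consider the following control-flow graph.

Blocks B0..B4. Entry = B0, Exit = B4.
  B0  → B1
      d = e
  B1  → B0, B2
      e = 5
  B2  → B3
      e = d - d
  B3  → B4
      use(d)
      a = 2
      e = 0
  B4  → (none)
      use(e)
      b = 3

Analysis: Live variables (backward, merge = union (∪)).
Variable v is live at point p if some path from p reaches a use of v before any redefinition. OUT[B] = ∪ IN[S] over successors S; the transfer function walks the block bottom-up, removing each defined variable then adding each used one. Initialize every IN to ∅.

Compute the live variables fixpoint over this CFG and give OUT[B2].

Fixpoint table:
  B0:  IN={e}  OUT={d}
  B1:  IN={d}  OUT={d, e}
  B2:  IN={d}  OUT={d}
  B3:  IN={d}  OUT={e}
  B4:  IN={e}  OUT={}

Merge at B2: OUT[B2] = IN[B3] = {d}

Answer: {d}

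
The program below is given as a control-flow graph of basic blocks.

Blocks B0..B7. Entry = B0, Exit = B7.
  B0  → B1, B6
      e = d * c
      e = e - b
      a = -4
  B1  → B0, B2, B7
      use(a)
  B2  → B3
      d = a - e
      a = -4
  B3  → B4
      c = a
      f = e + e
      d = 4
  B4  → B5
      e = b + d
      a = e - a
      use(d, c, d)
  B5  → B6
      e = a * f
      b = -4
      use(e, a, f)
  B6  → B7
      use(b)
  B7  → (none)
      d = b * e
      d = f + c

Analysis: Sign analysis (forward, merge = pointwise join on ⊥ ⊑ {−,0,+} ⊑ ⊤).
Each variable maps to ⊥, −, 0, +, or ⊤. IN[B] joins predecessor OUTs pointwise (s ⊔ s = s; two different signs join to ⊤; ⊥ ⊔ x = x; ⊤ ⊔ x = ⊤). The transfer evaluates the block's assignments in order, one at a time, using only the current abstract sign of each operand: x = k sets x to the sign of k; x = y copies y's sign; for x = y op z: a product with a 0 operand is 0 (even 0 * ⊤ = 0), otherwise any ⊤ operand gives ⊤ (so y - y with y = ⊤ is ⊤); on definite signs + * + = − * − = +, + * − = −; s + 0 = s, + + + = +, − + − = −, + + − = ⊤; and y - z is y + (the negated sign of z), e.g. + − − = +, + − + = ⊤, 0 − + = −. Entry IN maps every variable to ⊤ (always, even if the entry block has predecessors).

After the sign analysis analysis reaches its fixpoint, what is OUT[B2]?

Answer: {a: -, b: ⊤, c: ⊤, d: ⊤, e: ⊤, f: ⊤}

Derivation:
Per-block solution:
  B0:   IN=(all ⊤)   OUT={a:-; rest ⊤}
  B1:   IN={a:-; rest ⊤}   OUT={a:-; rest ⊤}
  B2:   IN={a:-; rest ⊤}   OUT={a:-; rest ⊤}
  B3:   IN={a:-; rest ⊤}   OUT={a:-, c:-, d:+; rest ⊤}
  B4:   IN={a:-, c:-, d:+; rest ⊤}   OUT={c:-, d:+; rest ⊤}
  B5:   IN={c:-, d:+; rest ⊤}   OUT={b:-, c:-, d:+; rest ⊤}
  B6:   IN=(all ⊤)   OUT=(all ⊤)
  B7:   IN=(all ⊤)   OUT=(all ⊤)

Merge at B2: IN[B2] = OUT[B1] = {a: -, b: ⊤, c: ⊤, d: ⊤, e: ⊤, f: ⊤}
Applying B2's transfer function to that IN value gives OUT[B2] (row B2 above).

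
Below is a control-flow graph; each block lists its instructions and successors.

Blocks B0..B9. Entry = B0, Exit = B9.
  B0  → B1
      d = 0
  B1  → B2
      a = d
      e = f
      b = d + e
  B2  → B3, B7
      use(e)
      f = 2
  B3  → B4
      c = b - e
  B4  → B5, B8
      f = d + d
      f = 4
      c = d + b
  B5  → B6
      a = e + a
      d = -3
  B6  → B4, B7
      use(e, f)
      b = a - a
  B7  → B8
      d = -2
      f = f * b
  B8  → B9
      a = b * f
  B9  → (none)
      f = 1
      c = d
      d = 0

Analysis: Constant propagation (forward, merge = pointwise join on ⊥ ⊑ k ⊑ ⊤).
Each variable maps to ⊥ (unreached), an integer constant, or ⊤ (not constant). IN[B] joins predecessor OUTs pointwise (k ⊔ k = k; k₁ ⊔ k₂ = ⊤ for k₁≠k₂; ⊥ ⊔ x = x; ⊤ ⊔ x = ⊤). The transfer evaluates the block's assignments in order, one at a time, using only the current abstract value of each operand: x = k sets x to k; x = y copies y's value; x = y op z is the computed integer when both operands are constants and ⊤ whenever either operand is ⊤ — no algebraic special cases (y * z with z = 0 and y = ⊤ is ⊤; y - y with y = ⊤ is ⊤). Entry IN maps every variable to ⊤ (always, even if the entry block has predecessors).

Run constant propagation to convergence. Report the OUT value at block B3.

Answer: {a: 0, b: ⊤, c: ⊤, d: 0, e: ⊤, f: 2}

Derivation:
Converged values:
  B0:  IN=(all ⊤)  OUT={d:0; rest ⊤}
  B1:  IN={d:0; rest ⊤}  OUT={a:0, d:0; rest ⊤}
  B2:  IN={a:0, d:0; rest ⊤}  OUT={a:0, d:0, f:2; rest ⊤}
  B3:  IN={a:0, d:0, f:2; rest ⊤}  OUT={a:0, d:0, f:2; rest ⊤}
  B4:  IN=(all ⊤)  OUT={f:4; rest ⊤}
  B5:  IN={f:4; rest ⊤}  OUT={d:-3, f:4; rest ⊤}
  B6:  IN={d:-3, f:4; rest ⊤}  OUT={d:-3, f:4; rest ⊤}
  B7:  IN=(all ⊤)  OUT={d:-2; rest ⊤}
  B8:  IN=(all ⊤)  OUT=(all ⊤)
  B9:  IN=(all ⊤)  OUT={d:0, f:1; rest ⊤}

Merge at B3: IN[B3] = OUT[B2] = {a: 0, b: ⊤, c: ⊤, d: 0, e: ⊤, f: 2}
Applying B3's transfer function to that IN value gives OUT[B3] (row B3 above).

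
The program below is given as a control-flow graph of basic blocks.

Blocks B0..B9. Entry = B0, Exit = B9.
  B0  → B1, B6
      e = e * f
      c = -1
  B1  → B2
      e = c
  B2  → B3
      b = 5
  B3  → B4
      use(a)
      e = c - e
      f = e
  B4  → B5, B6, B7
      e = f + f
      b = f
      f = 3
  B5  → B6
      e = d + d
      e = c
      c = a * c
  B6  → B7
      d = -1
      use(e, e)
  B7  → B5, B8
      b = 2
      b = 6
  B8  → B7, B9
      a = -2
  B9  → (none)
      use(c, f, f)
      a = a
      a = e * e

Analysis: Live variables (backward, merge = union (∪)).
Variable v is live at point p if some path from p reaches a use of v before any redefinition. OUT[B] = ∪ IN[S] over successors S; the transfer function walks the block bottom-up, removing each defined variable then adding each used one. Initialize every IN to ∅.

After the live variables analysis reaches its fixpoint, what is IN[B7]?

Fixpoint table:
  B0: | IN={a, d, e, f} | OUT={a, c, d, e, f}
  B1: | IN={a, c, d} | OUT={a, c, d, e}
  B2: | IN={a, c, d, e} | OUT={a, c, d, e}
  B3: | IN={a, c, d, e} | OUT={a, c, d, f}
  B4: | IN={a, c, d, f} | OUT={a, c, d, e, f}
  B5: | IN={a, c, d, f} | OUT={a, c, e, f}
  B6: | IN={a, c, e, f} | OUT={a, c, d, e, f}
  B7: | IN={a, c, d, e, f} | OUT={a, c, d, e, f}
  B8: | IN={c, d, e, f} | OUT={a, c, d, e, f}
  B9: | IN={a, c, e, f} | OUT={}

Merge at B7: OUT[B7] = IN[B5] ⊔ IN[B8] = {a, c, d, e, f}
Applying B7's transfer function to that OUT value gives IN[B7] (row B7 above).

Answer: {a, c, d, e, f}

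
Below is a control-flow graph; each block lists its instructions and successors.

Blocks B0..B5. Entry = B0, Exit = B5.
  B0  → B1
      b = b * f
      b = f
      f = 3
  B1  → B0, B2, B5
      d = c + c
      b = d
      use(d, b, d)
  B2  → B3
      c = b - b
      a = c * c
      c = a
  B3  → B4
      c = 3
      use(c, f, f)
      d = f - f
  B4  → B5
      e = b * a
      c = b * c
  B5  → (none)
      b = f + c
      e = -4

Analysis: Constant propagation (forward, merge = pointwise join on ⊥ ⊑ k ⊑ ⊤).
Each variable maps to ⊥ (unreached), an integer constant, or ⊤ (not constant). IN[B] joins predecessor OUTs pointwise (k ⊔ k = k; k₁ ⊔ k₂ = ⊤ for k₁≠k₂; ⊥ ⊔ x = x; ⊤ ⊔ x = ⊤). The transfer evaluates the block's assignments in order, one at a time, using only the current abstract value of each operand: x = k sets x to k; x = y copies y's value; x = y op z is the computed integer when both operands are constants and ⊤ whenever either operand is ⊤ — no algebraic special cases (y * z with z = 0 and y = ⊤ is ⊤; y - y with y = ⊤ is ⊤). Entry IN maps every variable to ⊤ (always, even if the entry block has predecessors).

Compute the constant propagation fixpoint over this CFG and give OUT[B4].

Answer: {a: ⊤, b: ⊤, c: ⊤, d: 0, e: ⊤, f: 3}

Trace:
Converged values:
  B0:  IN=(all ⊤)  OUT={f:3; rest ⊤}
  B1:  IN={f:3; rest ⊤}  OUT={f:3; rest ⊤}
  B2:  IN={f:3; rest ⊤}  OUT={f:3; rest ⊤}
  B3:  IN={f:3; rest ⊤}  OUT={c:3, d:0, f:3; rest ⊤}
  B4:  IN={c:3, d:0, f:3; rest ⊤}  OUT={d:0, f:3; rest ⊤}
  B5:  IN={f:3; rest ⊤}  OUT={e:-4, f:3; rest ⊤}

Merge at B4: IN[B4] = OUT[B3] = {a: ⊤, b: ⊤, c: 3, d: 0, e: ⊤, f: 3}
Applying B4's transfer function to that IN value gives OUT[B4] (row B4 above).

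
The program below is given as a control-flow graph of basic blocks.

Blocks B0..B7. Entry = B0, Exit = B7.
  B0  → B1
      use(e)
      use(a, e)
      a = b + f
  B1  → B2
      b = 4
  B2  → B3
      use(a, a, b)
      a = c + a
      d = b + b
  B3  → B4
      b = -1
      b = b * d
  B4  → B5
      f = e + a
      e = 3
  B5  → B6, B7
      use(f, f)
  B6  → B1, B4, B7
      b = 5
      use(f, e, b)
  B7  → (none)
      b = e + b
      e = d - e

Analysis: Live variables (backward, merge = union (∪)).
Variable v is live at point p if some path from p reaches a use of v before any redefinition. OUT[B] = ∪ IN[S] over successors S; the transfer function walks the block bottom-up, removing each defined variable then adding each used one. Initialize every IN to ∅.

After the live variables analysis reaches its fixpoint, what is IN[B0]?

Per-block solution:
  B0:   IN={a, b, c, e, f}   OUT={a, c, e}
  B1:   IN={a, c, e}   OUT={a, b, c, e}
  B2:   IN={a, b, c, e}   OUT={a, c, d, e}
  B3:   IN={a, c, d, e}   OUT={a, b, c, d, e}
  B4:   IN={a, b, c, d, e}   OUT={a, b, c, d, e, f}
  B5:   IN={a, b, c, d, e, f}   OUT={a, b, c, d, e, f}
  B6:   IN={a, c, d, e, f}   OUT={a, b, c, d, e}
  B7:   IN={b, d, e}   OUT={}

Merge at B0: OUT[B0] = IN[B1] = {a, c, e}
Applying B0's transfer function to that OUT value gives IN[B0] (row B0 above).

Answer: {a, b, c, e, f}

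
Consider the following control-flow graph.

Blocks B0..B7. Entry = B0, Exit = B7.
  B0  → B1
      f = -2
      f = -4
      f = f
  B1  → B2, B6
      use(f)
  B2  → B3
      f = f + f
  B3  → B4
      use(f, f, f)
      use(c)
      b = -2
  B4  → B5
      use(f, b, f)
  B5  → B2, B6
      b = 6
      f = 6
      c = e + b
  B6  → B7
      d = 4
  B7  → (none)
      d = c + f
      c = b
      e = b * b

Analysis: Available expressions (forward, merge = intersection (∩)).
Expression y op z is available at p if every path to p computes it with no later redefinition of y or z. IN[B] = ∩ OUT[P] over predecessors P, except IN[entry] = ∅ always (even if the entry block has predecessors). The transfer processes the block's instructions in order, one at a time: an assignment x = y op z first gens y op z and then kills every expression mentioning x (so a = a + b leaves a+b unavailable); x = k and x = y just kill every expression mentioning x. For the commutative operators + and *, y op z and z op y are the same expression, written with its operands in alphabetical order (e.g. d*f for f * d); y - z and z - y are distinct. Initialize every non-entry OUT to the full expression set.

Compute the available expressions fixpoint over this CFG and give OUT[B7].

Answer: {b*b}

Derivation:
Per-block solution:
  B0:  IN={}  OUT={}
  B1:  IN={}  OUT={}
  B2:  IN={}  OUT={}
  B3:  IN={}  OUT={}
  B4:  IN={}  OUT={}
  B5:  IN={}  OUT={b+e}
  B6:  IN={}  OUT={}
  B7:  IN={}  OUT={b*b}

Merge at B7: IN[B7] = OUT[B6] = {}
Applying B7's transfer function to that IN value gives OUT[B7] (row B7 above).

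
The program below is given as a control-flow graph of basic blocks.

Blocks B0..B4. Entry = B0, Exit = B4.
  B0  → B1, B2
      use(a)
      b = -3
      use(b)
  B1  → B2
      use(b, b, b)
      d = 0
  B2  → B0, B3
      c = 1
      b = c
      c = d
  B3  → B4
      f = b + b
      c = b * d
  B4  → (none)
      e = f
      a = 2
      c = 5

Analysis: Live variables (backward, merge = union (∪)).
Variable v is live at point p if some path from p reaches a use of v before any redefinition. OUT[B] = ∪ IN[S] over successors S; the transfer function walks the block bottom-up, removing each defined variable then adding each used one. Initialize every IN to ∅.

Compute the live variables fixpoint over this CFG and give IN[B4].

Per-block solution:
  B0:  IN={a, d}  OUT={a, b, d}
  B1:  IN={a, b}  OUT={a, d}
  B2:  IN={a, d}  OUT={a, b, d}
  B3:  IN={b, d}  OUT={f}
  B4:  IN={f}  OUT={}

B4 is the boundary node: OUT[B4] = {}
Applying B4's transfer function to that OUT value gives IN[B4] (row B4 above).

Answer: {f}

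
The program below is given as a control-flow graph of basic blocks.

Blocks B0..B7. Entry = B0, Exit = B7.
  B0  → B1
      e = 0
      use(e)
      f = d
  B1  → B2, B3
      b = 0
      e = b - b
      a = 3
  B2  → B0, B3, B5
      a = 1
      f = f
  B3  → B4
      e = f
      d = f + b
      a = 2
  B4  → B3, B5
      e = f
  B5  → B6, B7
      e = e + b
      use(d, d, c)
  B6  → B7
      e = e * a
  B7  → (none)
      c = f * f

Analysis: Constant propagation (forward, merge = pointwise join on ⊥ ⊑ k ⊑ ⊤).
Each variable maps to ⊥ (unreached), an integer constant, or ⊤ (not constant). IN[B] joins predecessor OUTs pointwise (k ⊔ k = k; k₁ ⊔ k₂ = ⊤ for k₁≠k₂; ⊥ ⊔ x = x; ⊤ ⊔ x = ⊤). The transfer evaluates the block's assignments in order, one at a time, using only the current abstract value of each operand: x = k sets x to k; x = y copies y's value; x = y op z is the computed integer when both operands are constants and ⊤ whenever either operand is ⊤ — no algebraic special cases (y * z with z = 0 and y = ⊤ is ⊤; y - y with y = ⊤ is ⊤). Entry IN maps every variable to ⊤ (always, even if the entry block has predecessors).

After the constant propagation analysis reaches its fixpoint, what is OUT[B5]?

Per-block solution:
  B0: | IN=(all ⊤) | OUT={e:0; rest ⊤}
  B1: | IN={e:0; rest ⊤} | OUT={a:3, b:0, e:0; rest ⊤}
  B2: | IN={a:3, b:0, e:0; rest ⊤} | OUT={a:1, b:0, e:0; rest ⊤}
  B3: | IN={b:0; rest ⊤} | OUT={a:2, b:0; rest ⊤}
  B4: | IN={a:2, b:0; rest ⊤} | OUT={a:2, b:0; rest ⊤}
  B5: | IN={b:0; rest ⊤} | OUT={b:0; rest ⊤}
  B6: | IN={b:0; rest ⊤} | OUT={b:0; rest ⊤}
  B7: | IN={b:0; rest ⊤} | OUT={b:0; rest ⊤}

Merge at B5: IN[B5] = OUT[B2] ⊔ OUT[B4] = {a: ⊤, b: 0, c: ⊤, d: ⊤, e: ⊤, f: ⊤}
Applying B5's transfer function to that IN value gives OUT[B5] (row B5 above).

Answer: {a: ⊤, b: 0, c: ⊤, d: ⊤, e: ⊤, f: ⊤}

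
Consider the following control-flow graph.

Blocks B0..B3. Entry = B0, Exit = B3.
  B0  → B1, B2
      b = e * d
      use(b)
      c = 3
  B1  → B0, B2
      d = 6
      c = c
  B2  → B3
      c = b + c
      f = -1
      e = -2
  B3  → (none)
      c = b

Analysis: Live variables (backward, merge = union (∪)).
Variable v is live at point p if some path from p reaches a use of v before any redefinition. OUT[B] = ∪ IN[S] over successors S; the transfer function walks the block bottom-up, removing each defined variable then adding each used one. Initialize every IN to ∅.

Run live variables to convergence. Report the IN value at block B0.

Answer: {d, e}

Trace:
Fixpoint table:
  B0:   IN={d, e}   OUT={b, c, e}
  B1:   IN={b, c, e}   OUT={b, c, d, e}
  B2:   IN={b, c}   OUT={b}
  B3:   IN={b}   OUT={}

Merge at B0: OUT[B0] = IN[B1] ⊔ IN[B2] = {b, c, e}
Applying B0's transfer function to that OUT value gives IN[B0] (row B0 above).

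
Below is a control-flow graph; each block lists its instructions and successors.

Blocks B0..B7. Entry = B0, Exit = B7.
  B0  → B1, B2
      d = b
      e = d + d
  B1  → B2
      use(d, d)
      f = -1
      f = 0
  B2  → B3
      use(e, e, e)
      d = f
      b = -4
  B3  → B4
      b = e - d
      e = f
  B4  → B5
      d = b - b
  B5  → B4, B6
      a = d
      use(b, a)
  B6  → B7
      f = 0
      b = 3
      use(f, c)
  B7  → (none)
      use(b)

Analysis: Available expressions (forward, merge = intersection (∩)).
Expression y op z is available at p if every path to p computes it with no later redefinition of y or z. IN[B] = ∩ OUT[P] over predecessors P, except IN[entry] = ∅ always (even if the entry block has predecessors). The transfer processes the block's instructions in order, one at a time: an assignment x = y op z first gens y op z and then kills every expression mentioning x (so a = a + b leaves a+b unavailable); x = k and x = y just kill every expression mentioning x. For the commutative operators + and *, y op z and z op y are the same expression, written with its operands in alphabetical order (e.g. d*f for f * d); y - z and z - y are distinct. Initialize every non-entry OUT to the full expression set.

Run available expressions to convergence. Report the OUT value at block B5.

Fixpoint table:
  B0:  IN={}  OUT={d+d}
  B1:  IN={d+d}  OUT={d+d}
  B2:  IN={d+d}  OUT={}
  B3:  IN={}  OUT={}
  B4:  IN={}  OUT={b-b}
  B5:  IN={b-b}  OUT={b-b}
  B6:  IN={b-b}  OUT={}
  B7:  IN={}  OUT={}

Merge at B5: IN[B5] = OUT[B4] = {b-b}
Applying B5's transfer function to that IN value gives OUT[B5] (row B5 above).

Answer: {b-b}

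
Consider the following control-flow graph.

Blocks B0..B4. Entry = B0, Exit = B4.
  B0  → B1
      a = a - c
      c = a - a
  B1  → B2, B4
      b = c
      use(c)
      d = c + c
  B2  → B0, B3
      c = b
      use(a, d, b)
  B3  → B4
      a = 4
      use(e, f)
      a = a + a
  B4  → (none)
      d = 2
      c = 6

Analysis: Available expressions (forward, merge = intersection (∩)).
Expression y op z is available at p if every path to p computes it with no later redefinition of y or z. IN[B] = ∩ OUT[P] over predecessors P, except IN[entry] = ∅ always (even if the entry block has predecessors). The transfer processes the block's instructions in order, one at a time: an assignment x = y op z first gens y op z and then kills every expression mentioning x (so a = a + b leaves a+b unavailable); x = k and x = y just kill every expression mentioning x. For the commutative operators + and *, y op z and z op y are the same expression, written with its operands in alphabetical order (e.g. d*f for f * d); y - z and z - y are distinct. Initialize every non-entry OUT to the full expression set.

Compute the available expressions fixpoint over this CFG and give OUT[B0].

Per-block solution:
  B0: | IN={} | OUT={a-a}
  B1: | IN={a-a} | OUT={a-a, c+c}
  B2: | IN={a-a, c+c} | OUT={a-a}
  B3: | IN={a-a} | OUT={}
  B4: | IN={} | OUT={}

Merge at B0 (entry node, so the boundary value {} is joined with the incoming edge(s)): IN[B0] = {} ∩ OUT[B2] = {}
Applying B0's transfer function to that IN value gives OUT[B0] (row B0 above).

Answer: {a-a}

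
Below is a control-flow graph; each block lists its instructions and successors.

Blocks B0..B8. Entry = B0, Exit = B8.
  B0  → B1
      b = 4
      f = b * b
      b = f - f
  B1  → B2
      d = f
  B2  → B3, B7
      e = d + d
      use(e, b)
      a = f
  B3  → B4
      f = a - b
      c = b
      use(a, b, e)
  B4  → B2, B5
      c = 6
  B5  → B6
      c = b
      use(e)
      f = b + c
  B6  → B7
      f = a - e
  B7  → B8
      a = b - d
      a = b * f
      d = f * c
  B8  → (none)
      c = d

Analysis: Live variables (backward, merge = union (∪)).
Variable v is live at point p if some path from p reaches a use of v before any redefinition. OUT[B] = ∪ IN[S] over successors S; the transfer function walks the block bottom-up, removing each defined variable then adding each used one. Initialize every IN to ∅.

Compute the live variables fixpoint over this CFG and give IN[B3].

Answer: {a, b, d, e}

Derivation:
Fixpoint table:
  B0: | IN={c} | OUT={b, c, f}
  B1: | IN={b, c, f} | OUT={b, c, d, f}
  B2: | IN={b, c, d, f} | OUT={a, b, c, d, e, f}
  B3: | IN={a, b, d, e} | OUT={a, b, d, e, f}
  B4: | IN={a, b, d, e, f} | OUT={a, b, c, d, e, f}
  B5: | IN={a, b, d, e} | OUT={a, b, c, d, e}
  B6: | IN={a, b, c, d, e} | OUT={b, c, d, f}
  B7: | IN={b, c, d, f} | OUT={d}
  B8: | IN={d} | OUT={}

Merge at B3: OUT[B3] = IN[B4] = {a, b, d, e, f}
Applying B3's transfer function to that OUT value gives IN[B3] (row B3 above).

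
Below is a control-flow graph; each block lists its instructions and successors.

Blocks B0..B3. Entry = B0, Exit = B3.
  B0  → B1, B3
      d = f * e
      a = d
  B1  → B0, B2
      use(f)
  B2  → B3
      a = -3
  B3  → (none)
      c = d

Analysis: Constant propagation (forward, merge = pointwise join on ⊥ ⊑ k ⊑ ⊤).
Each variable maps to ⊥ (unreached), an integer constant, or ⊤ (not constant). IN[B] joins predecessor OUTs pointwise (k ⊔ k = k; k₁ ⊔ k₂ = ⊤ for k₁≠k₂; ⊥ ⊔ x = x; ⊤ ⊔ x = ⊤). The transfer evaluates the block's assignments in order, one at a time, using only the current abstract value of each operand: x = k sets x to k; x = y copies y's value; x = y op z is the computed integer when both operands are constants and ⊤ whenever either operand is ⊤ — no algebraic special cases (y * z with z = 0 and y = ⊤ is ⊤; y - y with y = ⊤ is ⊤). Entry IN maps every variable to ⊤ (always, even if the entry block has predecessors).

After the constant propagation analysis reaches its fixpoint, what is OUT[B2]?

Converged values:
  B0:   IN=(all ⊤)   OUT=(all ⊤)
  B1:   IN=(all ⊤)   OUT=(all ⊤)
  B2:   IN=(all ⊤)   OUT={a:-3; rest ⊤}
  B3:   IN=(all ⊤)   OUT=(all ⊤)

Merge at B2: IN[B2] = OUT[B1] = {a: ⊤, b: ⊤, c: ⊤, d: ⊤, e: ⊤, f: ⊤}
Applying B2's transfer function to that IN value gives OUT[B2] (row B2 above).

Answer: {a: -3, b: ⊤, c: ⊤, d: ⊤, e: ⊤, f: ⊤}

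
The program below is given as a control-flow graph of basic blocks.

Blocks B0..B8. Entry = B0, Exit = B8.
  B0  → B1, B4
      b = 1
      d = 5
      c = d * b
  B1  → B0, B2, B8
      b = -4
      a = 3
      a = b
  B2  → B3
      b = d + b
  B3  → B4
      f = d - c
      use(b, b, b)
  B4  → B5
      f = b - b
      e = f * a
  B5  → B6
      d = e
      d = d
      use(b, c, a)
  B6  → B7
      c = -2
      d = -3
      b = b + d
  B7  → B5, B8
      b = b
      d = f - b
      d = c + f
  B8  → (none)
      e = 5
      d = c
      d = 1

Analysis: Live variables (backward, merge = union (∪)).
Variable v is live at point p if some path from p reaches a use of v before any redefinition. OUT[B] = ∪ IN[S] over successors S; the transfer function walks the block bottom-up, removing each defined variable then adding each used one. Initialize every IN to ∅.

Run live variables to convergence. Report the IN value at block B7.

Per-block solution:
  B0:   IN={a}   OUT={a, b, c, d}
  B1:   IN={c, d}   OUT={a, b, c, d}
  B2:   IN={a, b, c, d}   OUT={a, b, c, d}
  B3:   IN={a, b, c, d}   OUT={a, b, c}
  B4:   IN={a, b, c}   OUT={a, b, c, e, f}
  B5:   IN={a, b, c, e, f}   OUT={a, b, e, f}
  B6:   IN={a, b, e, f}   OUT={a, b, c, e, f}
  B7:   IN={a, b, c, e, f}   OUT={a, b, c, e, f}
  B8:   IN={c}   OUT={}

Merge at B7: OUT[B7] = IN[B5] ⊔ IN[B8] = {a, b, c, e, f}
Applying B7's transfer function to that OUT value gives IN[B7] (row B7 above).

Answer: {a, b, c, e, f}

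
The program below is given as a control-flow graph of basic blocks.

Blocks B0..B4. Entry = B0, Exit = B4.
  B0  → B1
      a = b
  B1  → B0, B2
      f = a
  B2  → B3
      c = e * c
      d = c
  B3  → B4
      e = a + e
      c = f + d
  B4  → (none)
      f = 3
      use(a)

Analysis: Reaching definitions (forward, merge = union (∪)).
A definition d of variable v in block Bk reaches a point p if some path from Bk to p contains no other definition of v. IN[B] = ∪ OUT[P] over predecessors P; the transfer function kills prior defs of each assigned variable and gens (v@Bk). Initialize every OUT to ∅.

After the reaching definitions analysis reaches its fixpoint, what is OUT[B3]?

Converged values:
  B0: | IN={a@B0, f@B1} | OUT={a@B0, f@B1}
  B1: | IN={a@B0, f@B1} | OUT={a@B0, f@B1}
  B2: | IN={a@B0, f@B1} | OUT={a@B0, c@B2, d@B2, f@B1}
  B3: | IN={a@B0, c@B2, d@B2, f@B1} | OUT={a@B0, c@B3, d@B2, e@B3, f@B1}
  B4: | IN={a@B0, c@B3, d@B2, e@B3, f@B1} | OUT={a@B0, c@B3, d@B2, e@B3, f@B4}

Merge at B3: IN[B3] = OUT[B2] = {a@B0, c@B2, d@B2, f@B1}
Applying B3's transfer function to that IN value gives OUT[B3] (row B3 above).

Answer: {a@B0, c@B3, d@B2, e@B3, f@B1}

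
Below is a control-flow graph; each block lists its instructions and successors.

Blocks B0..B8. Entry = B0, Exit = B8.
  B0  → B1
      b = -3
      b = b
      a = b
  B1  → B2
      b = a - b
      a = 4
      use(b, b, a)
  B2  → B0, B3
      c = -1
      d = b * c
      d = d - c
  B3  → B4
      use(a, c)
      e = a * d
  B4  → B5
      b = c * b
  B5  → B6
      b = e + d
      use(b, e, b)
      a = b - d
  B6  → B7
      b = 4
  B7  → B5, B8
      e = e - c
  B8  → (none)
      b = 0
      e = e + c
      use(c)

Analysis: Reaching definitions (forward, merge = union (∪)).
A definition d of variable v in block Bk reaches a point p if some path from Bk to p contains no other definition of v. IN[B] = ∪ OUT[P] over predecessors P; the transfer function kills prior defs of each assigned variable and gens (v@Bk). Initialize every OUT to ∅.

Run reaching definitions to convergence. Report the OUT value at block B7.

Answer: {a@B5, b@B6, c@B2, d@B2, e@B7}

Derivation:
Fixpoint table:
  B0:   IN={a@B1, b@B1, c@B2, d@B2}   OUT={a@B0, b@B0, c@B2, d@B2}
  B1:   IN={a@B0, b@B0, c@B2, d@B2}   OUT={a@B1, b@B1, c@B2, d@B2}
  B2:   IN={a@B1, b@B1, c@B2, d@B2}   OUT={a@B1, b@B1, c@B2, d@B2}
  B3:   IN={a@B1, b@B1, c@B2, d@B2}   OUT={a@B1, b@B1, c@B2, d@B2, e@B3}
  B4:   IN={a@B1, b@B1, c@B2, d@B2, e@B3}   OUT={a@B1, b@B4, c@B2, d@B2, e@B3}
  B5:   IN={a@B1, a@B5, b@B4, b@B6, c@B2, d@B2, e@B3, e@B7}   OUT={a@B5, b@B5, c@B2, d@B2, e@B3, e@B7}
  B6:   IN={a@B5, b@B5, c@B2, d@B2, e@B3, e@B7}   OUT={a@B5, b@B6, c@B2, d@B2, e@B3, e@B7}
  B7:   IN={a@B5, b@B6, c@B2, d@B2, e@B3, e@B7}   OUT={a@B5, b@B6, c@B2, d@B2, e@B7}
  B8:   IN={a@B5, b@B6, c@B2, d@B2, e@B7}   OUT={a@B5, b@B8, c@B2, d@B2, e@B8}

Merge at B7: IN[B7] = OUT[B6] = {a@B5, b@B6, c@B2, d@B2, e@B3, e@B7}
Applying B7's transfer function to that IN value gives OUT[B7] (row B7 above).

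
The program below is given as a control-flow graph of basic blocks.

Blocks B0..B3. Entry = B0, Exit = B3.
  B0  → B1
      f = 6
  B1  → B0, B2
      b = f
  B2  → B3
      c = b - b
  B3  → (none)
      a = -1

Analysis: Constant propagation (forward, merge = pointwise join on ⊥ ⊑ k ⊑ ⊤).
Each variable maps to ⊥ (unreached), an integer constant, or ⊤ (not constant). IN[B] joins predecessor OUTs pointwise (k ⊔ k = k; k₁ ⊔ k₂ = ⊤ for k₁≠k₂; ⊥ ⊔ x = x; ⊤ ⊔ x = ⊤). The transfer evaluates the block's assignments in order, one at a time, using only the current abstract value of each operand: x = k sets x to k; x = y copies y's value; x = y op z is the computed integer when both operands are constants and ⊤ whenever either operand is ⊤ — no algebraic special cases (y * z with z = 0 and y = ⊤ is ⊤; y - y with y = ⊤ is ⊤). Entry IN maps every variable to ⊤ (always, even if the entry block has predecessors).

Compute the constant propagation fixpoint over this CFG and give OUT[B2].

Per-block solution:
  B0:  IN=(all ⊤)  OUT={f:6; rest ⊤}
  B1:  IN={f:6; rest ⊤}  OUT={b:6, f:6; rest ⊤}
  B2:  IN={b:6, f:6; rest ⊤}  OUT={b:6, c:0, f:6; rest ⊤}
  B3:  IN={b:6, c:0, f:6; rest ⊤}  OUT={a:-1, b:6, c:0, f:6; rest ⊤}

Merge at B2: IN[B2] = OUT[B1] = {a: ⊤, b: 6, c: ⊤, d: ⊤, e: ⊤, f: 6}
Applying B2's transfer function to that IN value gives OUT[B2] (row B2 above).

Answer: {a: ⊤, b: 6, c: 0, d: ⊤, e: ⊤, f: 6}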